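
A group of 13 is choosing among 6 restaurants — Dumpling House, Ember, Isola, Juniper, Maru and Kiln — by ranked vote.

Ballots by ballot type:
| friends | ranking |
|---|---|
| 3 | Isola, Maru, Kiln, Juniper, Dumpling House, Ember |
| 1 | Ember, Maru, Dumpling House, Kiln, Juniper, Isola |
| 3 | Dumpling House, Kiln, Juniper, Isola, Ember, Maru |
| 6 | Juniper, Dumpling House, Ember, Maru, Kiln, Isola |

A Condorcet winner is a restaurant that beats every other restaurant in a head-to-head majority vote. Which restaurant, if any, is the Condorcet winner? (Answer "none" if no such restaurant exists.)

none

Head-to-head results (13 friends):
Dumpling House vs Ember: 12 to 1, Dumpling House.
Dumpling House vs Isola: Dumpling House preferred on 1+3+6 = 10 ballots; Dumpling House wins 10–3.
Dumpling House vs Juniper: Juniper wins 9–4.
Dumpling House–Maru: Dumpling House 9–4.
Dumpling House vs Kiln: Dumpling House wins 10–3.
Ember vs Isola: Ember preferred on 1+6 = 7 ballots; Ember wins 7–6.
Ember vs Juniper: Ember preferred on 1 ballot; Juniper wins 12–1.
Ember vs Maru: Ember, 10–3.
Ember vs Kiln: 7 to 6, Ember.
Isola vs Juniper: 3 to 10, Juniper.
Isola vs Maru: Isola is ranked higher on 3+3 = 6 ballots, Maru on 7. Maru wins 7–6.
Isola vs Kiln: 3 for Isola, 10 for Kiln — Kiln by 10–3.
Juniper vs Maru: Juniper preferred on 3+6 = 9 ballots; Juniper wins 9–4.
Juniper vs Kiln: Juniper is ranked higher on 6 ballots, Kiln on 7. Kiln wins 7–6.
Maru vs Kiln: Maru wins 10–3.
No restaurant is unbeaten: Dumpling House loses to Juniper; Ember loses to Dumpling House; Isola loses to Dumpling House; Juniper loses to Kiln; Maru loses to Dumpling House; Kiln loses to Dumpling House. In particular Dumpling House → Kiln → Juniper → Dumpling House is a majority cycle — no Condorcet winner exists.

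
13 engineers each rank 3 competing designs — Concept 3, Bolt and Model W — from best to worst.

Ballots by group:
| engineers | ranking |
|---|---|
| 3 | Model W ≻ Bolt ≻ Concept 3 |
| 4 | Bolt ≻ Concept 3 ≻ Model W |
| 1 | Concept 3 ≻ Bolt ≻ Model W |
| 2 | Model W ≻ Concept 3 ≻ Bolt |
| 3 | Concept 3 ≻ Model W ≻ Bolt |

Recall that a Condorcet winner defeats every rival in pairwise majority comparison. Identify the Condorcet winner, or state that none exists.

none

Head-to-head results (13 engineers):
Concept 3 vs Bolt: 6 to 7, Bolt.
Concept 3 vs Model W: Concept 3 preferred on 4+1+3 = 8 ballots; Concept 3 wins 8–5.
Bolt vs Model W: 4+1 = 5 for Bolt, 8 for Model W — Model W by 8–5.
Each design drops at least one matchup (Concept 3 loses to Bolt; Bolt loses to Model W; Model W loses to Concept 3); the cycle Concept 3 → Model W → Bolt → Concept 3 rules out a Condorcet winner.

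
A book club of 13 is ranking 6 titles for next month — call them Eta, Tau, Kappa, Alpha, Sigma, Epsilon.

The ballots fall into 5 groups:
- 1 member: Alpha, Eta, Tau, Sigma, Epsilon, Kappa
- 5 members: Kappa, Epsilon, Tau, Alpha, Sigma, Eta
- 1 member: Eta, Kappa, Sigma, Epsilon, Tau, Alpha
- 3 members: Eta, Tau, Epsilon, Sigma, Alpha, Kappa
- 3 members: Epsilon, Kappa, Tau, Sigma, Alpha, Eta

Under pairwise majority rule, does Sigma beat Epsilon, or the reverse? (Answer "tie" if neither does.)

Ballots ranking Sigma above Epsilon: 1 + 1 = 2.
Ballots ranking Epsilon above Sigma: 13 − 2 = 11.
Epsilon wins the head-to-head 11–2.

Epsilon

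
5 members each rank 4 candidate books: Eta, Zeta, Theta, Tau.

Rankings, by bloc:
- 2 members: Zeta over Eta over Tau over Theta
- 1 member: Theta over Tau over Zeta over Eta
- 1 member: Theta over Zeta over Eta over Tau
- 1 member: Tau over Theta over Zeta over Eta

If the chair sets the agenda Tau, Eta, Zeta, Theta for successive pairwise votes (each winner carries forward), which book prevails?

Round 1: Tau vs Eta — 2–3, Eta advances.
Round 2: Eta vs Zeta — 0–5, Zeta advances.
Round 3: Zeta vs Theta — 2–3, Theta advances.
The agenda winner is Theta.

Theta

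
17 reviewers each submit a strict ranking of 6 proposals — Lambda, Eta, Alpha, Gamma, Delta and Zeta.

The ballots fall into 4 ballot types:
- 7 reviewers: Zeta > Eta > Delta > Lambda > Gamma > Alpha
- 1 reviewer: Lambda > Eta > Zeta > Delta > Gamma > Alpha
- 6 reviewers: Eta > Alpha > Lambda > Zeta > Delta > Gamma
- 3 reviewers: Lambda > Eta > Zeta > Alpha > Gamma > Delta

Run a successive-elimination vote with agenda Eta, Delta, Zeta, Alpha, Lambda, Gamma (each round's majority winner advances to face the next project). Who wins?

Eta

Round 1: Eta vs Delta — 17–0, Eta advances.
Round 2: Eta vs Zeta — 10–7, Eta advances.
Round 3: Eta vs Alpha — 17–0, Eta advances.
Round 4: Eta vs Lambda — 13–4, Eta advances.
Round 5: Eta vs Gamma — 17–0, Eta advances.
Eta survives the agenda.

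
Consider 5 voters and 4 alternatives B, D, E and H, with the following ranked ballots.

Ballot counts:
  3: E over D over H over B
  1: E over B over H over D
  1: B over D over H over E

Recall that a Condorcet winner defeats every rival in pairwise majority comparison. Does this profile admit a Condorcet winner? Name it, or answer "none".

Check each pair by majority over 5 ballots:
B–D: D 3–2.
B vs E: E wins 4–1.
B vs H: H wins 3–2.
D–E: E 4–1.
D vs H: D wins 4–1.
E–H: E 4–1.
E defeats every rival head-to-head and is the Condorcet winner.

E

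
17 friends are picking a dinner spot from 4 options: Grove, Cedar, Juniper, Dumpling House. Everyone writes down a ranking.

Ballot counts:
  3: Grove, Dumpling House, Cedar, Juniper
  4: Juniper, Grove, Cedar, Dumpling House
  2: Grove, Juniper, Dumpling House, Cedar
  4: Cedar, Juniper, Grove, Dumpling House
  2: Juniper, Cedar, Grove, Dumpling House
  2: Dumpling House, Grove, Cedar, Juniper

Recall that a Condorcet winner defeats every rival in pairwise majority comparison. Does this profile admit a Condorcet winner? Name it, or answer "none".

Check each pair by majority over 17 ballots:
Grove vs Cedar: Grove, 11–6.
Grove vs Juniper: Juniper wins 10–7.
Grove–Dumpling House: Grove 15–2.
Cedar vs Juniper: Cedar wins 9–8.
Cedar vs Dumpling House: Cedar, 10–7.
Juniper–Dumpling House: Juniper 12–5.
Every restaurant loses at least once (Grove loses to Juniper; Cedar loses to Grove; Juniper loses to Cedar; Dumpling House loses to Grove). The majority relation contains the cycle Grove beats Cedar beats Juniper beats Grove, so there is no Condorcet winner.

none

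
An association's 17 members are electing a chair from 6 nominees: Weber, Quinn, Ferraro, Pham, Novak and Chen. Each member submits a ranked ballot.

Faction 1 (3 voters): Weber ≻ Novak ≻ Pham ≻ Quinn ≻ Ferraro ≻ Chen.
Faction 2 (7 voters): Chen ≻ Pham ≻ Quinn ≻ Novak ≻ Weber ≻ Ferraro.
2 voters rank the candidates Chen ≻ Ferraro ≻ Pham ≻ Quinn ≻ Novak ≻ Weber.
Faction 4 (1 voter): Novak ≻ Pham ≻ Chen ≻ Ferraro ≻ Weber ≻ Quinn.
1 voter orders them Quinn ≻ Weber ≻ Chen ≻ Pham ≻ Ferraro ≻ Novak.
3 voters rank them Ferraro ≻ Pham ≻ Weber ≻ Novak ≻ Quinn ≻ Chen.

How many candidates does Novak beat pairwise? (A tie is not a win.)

Novak against each rival (17 voters):
Novak vs Weber: 7+2+1 = 10 for Novak, 7 for Weber — Novak by 10–7.
Novak vs Quinn: 3+1+3 = 7 for Novak, 10 for Quinn — Quinn by 10–7.
Novak vs Ferraro: Novak wins 11–6.
Novak vs Pham: Pham wins 13–4.
Novak vs Chen: Novak preferred on 3+1+3 = 7 ballots; Chen wins 10–7.
Novak beats Weber, Ferraro; loses to Quinn, Pham, Chen — 2 pairwise wins.

2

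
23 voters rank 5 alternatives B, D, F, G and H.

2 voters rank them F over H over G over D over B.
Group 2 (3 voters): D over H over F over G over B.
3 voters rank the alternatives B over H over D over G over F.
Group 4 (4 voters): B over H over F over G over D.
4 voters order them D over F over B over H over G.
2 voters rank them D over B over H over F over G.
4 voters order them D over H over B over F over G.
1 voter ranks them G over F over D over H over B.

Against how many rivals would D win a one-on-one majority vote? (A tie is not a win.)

D against each rival (23 voters):
D vs B: D is ranked higher on 2+3+4+2+4+1 = 16 ballots, B on 7. D wins 16–7.
D vs F: 16 to 7, D.
D vs G: 3+3+4+2+4 = 16 for D, 7 for G — D by 16–7.
D–H: D 14–9.
D beats B, F, G, H — 4 pairwise wins.

4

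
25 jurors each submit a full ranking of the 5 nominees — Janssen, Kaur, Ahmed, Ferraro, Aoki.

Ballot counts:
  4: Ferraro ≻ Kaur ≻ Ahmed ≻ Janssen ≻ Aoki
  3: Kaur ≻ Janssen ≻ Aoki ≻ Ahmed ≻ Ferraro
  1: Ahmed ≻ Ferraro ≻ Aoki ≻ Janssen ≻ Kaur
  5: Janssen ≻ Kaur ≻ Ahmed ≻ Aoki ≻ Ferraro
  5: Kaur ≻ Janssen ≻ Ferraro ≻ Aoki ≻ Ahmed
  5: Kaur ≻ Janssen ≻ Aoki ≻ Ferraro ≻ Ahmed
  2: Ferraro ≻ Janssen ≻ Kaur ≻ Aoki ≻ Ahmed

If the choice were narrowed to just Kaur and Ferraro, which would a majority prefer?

Ballots ranking Kaur above Ferraro: 3 + 5 + 5 + 5 = 18.
Ballots ranking Ferraro above Kaur: 25 − 18 = 7.
Kaur wins the head-to-head 18–7.

Kaur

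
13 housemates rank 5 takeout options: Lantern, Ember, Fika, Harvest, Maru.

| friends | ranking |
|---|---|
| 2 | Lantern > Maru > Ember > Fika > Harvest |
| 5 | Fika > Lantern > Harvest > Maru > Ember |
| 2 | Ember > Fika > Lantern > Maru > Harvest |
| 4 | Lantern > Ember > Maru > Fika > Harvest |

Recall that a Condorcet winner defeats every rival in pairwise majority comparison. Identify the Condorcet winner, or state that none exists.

Pairwise majorities:
Lantern vs Ember: 11 to 2, Lantern.
Lantern vs Fika: 6 to 7, Fika.
Lantern vs Harvest: Lantern preferred on 2+5+2+4 = 13 ballots; Lantern wins 13–0.
Lantern vs Maru: 2+5+2+4 = 13 for Lantern, 0 for Maru — Lantern by 13–0.
Ember vs Fika: Ember is ranked higher on 2+2+4 = 8 ballots, Fika on 5. Ember wins 8–5.
Ember vs Harvest: Ember is ranked higher on 2+2+4 = 8 ballots, Harvest on 5. Ember wins 8–5.
Ember vs Maru: Ember preferred on 2+4 = 6 ballots; Maru wins 7–6.
Fika vs Harvest: 13 to 0, Fika.
Fika vs Maru: Fika preferred on 5+2 = 7 ballots; Fika wins 7–6.
Harvest vs Maru: Harvest is ranked higher on 5 ballots, Maru on 8. Maru wins 8–5.
Every restaurant loses at least once (Lantern loses to Fika; Ember loses to Lantern; Fika loses to Ember; Harvest loses to Lantern; Maru loses to Lantern). The majority relation contains the cycle Lantern → Ember → Fika → Lantern, so there is no Condorcet winner.

none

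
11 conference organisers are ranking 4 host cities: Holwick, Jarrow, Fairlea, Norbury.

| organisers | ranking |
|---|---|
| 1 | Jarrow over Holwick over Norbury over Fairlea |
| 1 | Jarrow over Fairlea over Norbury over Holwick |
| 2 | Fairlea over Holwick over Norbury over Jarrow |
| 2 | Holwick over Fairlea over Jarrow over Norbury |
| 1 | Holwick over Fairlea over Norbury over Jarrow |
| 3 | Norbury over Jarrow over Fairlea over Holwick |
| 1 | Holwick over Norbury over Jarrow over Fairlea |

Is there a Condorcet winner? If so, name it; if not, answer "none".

Check each pair by majority over 11 ballots:
Holwick vs Jarrow: Holwick, 6–5.
Holwick vs Fairlea: Fairlea wins 6–5.
Holwick vs Norbury: Holwick, 7–4.
Jarrow–Fairlea: Jarrow 6–5.
Jarrow–Norbury: Norbury 7–4.
Fairlea vs Norbury: Fairlea, 6–5.
Every city loses at least once (Holwick loses to Fairlea; Jarrow loses to Holwick; Fairlea loses to Jarrow; Norbury loses to Holwick). The majority relation contains the cycle Holwick → Jarrow → Fairlea → Holwick, so there is no Condorcet winner.

none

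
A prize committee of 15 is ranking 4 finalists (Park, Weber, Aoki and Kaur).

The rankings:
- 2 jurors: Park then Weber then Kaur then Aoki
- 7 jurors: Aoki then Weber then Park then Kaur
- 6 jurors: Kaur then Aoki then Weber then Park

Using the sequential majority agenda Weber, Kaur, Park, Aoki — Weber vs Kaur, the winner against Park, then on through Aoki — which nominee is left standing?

Round 1: Weber vs Kaur — 9–6, Weber advances.
Round 2: Weber vs Park — 13–2, Weber advances.
Round 3: Weber vs Aoki — 2–13, Aoki advances.
Aoki survives the agenda.

Aoki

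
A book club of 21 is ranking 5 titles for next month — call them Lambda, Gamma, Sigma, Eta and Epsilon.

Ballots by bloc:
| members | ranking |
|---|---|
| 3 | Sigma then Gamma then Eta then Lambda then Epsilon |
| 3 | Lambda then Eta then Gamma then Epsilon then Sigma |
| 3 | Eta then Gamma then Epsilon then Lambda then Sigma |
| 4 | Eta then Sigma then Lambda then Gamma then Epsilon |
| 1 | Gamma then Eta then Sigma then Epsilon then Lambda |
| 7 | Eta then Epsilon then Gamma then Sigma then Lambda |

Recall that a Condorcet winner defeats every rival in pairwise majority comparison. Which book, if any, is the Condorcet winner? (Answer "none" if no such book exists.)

Eta

Head-to-head results (21 members):
Lambda vs Gamma: Lambda preferred on 3+4 = 7 ballots; Gamma wins 14–7.
Lambda vs Sigma: 3+3 = 6 for Lambda, 15 for Sigma — Sigma by 15–6.
Lambda vs Eta: Lambda is ranked higher on 3 ballots, Eta on 18. Eta wins 18–3.
Lambda vs Epsilon: 3+3+4 = 10 for Lambda, 11 for Epsilon — Epsilon by 11–10.
Gamma vs Sigma: Gamma is ranked higher on 3+3+1+7 = 14 ballots, Sigma on 7. Gamma wins 14–7.
Gamma vs Eta: Gamma preferred on 3+1 = 4 ballots; Eta wins 17–4.
Gamma vs Epsilon: 3+3+3+4+1 = 14 for Gamma, 7 for Epsilon — Gamma by 14–7.
Sigma vs Eta: 3 to 18, Eta.
Sigma vs Epsilon: Sigma preferred on 3+4+1 = 8 ballots; Epsilon wins 13–8.
Eta vs Epsilon: 3+3+3+4+1+7 = 21 for Eta, 0 for Epsilon — Eta by 21–0.
Eta beats each of Lambda, Gamma, Sigma, Epsilon — Eta is the Condorcet winner.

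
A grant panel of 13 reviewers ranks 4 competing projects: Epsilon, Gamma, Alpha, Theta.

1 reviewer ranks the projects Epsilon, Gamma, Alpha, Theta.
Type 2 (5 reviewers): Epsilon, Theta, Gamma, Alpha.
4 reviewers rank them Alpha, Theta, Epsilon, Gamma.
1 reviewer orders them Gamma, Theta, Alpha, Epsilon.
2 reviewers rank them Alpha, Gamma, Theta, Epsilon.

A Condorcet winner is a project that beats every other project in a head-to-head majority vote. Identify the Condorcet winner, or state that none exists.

Head-to-head results (13 reviewers):
Epsilon–Gamma: Epsilon 10–3.
Epsilon vs Alpha: Epsilon preferred on 1+5 = 6 ballots; Alpha wins 7–6.
Epsilon vs Theta: 1+5 = 6 for Epsilon, 7 for Theta — Theta by 7–6.
Gamma vs Alpha: 7 to 6, Gamma.
Gamma–Theta: Theta 9–4.
Alpha vs Theta: Alpha is ranked higher on 1+4+2 = 7 ballots, Theta on 6. Alpha wins 7–6.
Each project drops at least one matchup (Epsilon loses to Alpha; Gamma loses to Epsilon; Alpha loses to Gamma; Theta loses to Alpha); the cycle Epsilon → Gamma → Alpha → Epsilon rules out a Condorcet winner.

none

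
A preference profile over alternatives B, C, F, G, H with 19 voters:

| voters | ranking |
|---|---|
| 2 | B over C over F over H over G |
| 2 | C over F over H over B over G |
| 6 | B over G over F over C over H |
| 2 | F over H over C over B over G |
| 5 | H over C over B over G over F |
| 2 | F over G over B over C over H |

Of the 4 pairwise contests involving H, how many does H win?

H against each rival (19 voters):
H vs B: B wins 10–9.
H–C: C 12–7.
H vs F: F, 14–5.
H vs G: 11 to 8, H.
H beats G; loses to B, C, F — 1 pairwise win.

1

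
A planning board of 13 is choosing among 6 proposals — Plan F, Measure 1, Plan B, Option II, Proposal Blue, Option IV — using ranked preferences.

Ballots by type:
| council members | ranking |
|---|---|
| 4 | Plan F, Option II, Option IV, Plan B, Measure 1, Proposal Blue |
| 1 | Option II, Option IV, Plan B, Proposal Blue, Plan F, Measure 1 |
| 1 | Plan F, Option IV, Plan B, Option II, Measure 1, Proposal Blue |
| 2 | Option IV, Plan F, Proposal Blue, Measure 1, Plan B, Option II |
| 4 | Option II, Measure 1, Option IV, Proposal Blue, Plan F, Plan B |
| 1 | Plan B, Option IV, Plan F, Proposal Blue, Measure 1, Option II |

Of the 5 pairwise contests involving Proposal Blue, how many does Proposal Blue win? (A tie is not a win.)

Proposal Blue against each rival (13 council members):
Proposal Blue vs Plan F: Plan F, 8–5.
Proposal Blue vs Measure 1: Measure 1, 9–4.
Proposal Blue vs Plan B: 2+4 = 6 for Proposal Blue, 7 for Plan B — Plan B by 7–6.
Proposal Blue vs Option II: Option II, 10–3.
Proposal Blue–Option IV: Option IV 13–0.
Proposal Blue beats no one; loses to Plan F, Measure 1, Plan B, Option II, Option IV — 0 pairwise wins.

0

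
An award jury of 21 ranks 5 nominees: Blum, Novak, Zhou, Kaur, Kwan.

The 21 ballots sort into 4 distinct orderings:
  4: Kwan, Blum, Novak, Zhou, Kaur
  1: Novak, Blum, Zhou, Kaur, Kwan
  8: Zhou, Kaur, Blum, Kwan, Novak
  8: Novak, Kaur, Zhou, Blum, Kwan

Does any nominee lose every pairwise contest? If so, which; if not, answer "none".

none

Head-to-head results (21 jurors):
Blum vs Novak: Blum wins 12–9.
Blum vs Zhou: 5 to 16, Zhou.
Blum vs Kaur: Kaur wins 16–5.
Blum–Kwan: Blum 17–4.
Novak vs Zhou: Novak, 13–8.
Novak vs Kaur: Novak wins 13–8.
Novak vs Kwan: 9 to 12, Kwan.
Zhou vs Kaur: Zhou preferred on 4+1+8 = 13 ballots; Zhou wins 13–8.
Zhou–Kwan: Zhou 17–4.
Kaur vs Kwan: 17 to 4, Kaur.
Each nominee has at least one pairwise win (Blum beats Novak; Novak beats Zhou; Zhou beats Blum; Kaur beats Blum; Kwan beats Novak) — no Condorcet loser.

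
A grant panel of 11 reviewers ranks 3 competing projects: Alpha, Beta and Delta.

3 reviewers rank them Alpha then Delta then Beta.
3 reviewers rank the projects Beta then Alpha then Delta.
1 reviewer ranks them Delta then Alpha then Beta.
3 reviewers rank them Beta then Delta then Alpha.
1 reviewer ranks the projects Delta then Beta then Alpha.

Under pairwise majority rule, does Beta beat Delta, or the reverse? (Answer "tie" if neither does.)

Beta

Ballots ranking Beta above Delta: 3 + 3 = 6.
Ballots ranking Delta above Beta: 11 − 6 = 5.
Beta wins the head-to-head 6–5.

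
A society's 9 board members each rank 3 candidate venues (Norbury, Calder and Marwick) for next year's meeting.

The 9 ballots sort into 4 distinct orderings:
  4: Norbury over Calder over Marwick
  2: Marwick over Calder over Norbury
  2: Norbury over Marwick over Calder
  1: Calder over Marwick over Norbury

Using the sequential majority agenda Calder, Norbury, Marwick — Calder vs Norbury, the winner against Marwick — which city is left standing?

Round 1: Calder vs Norbury — 3–6, Norbury advances.
Round 2: Norbury vs Marwick — 6–3, Norbury advances.
Norbury survives the agenda.

Norbury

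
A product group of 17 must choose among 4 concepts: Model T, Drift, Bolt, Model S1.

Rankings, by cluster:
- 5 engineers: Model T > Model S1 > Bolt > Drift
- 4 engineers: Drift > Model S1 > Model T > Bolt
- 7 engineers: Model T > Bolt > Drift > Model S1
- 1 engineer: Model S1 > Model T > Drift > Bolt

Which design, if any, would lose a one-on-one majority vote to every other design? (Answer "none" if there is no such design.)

Pairwise majorities:
Model T vs Drift: Model T, 13–4.
Model T vs Bolt: 17 to 0, Model T.
Model T vs Model S1: Model T, 12–5.
Drift vs Bolt: 5 to 12, Bolt.
Drift vs Model S1: Drift preferred on 4+7 = 11 ballots; Drift wins 11–6.
Bolt vs Model S1: Bolt preferred on 7 ballots; Model S1 wins 10–7.
No design is winless: Model T beats Drift; Drift beats Model S1; Bolt beats Drift; Model S1 beats Bolt. There is no Condorcet loser.

none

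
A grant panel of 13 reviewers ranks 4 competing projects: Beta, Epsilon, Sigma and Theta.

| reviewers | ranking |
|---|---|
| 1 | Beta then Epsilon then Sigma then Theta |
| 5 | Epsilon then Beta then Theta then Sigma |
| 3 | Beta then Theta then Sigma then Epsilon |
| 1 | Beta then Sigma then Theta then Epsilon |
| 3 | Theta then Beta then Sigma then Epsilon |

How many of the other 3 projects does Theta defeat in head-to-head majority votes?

2

Theta against each rival (13 reviewers):
Theta–Beta: Beta 10–3.
Theta vs Epsilon: 7 to 6, Theta.
Theta vs Sigma: 5+3+3 = 11 for Theta, 2 for Sigma — Theta by 11–2.
Theta beats Epsilon, Sigma; loses to Beta — 2 pairwise wins.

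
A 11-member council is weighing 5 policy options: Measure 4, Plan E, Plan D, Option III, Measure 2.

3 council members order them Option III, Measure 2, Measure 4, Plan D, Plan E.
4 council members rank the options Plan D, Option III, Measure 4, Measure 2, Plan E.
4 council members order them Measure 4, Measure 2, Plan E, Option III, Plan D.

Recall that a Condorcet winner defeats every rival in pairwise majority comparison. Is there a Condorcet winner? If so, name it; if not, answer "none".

Option III

Pairwise majorities:
Measure 4 vs Plan E: 3+4+4 = 11 for Measure 4, 0 for Plan E — Measure 4 by 11–0.
Measure 4 vs Plan D: Measure 4 is ranked higher on 3+4 = 7 ballots, Plan D on 4. Measure 4 wins 7–4.
Measure 4 vs Option III: 4 for Measure 4, 7 for Option III — Option III by 7–4.
Measure 4 vs Measure 2: Measure 4 preferred on 4+4 = 8 ballots; Measure 4 wins 8–3.
Plan E vs Plan D: Plan E preferred on 4 ballots; Plan D wins 7–4.
Plan E vs Option III: 4 for Plan E, 7 for Option III — Option III by 7–4.
Plan E vs Measure 2: Plan E is ranked higher on 0 ballots, Measure 2 on 11. Measure 2 wins 11–0.
Plan D vs Option III: 4 for Plan D, 7 for Option III — Option III by 7–4.
Plan D vs Measure 2: 4 for Plan D, 7 for Measure 2 — Measure 2 by 7–4.
Option III vs Measure 2: 7 to 4, Option III.
Only Option III has no losses; Option III is the Condorcet winner.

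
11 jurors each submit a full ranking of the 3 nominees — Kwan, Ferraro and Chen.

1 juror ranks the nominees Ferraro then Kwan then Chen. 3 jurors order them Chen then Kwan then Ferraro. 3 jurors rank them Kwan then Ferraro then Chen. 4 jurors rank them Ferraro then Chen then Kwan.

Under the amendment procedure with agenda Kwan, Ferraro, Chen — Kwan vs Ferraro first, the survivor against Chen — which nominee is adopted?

Chen

Round 1: Kwan vs Ferraro — 6–5, Kwan advances.
Round 2: Kwan vs Chen — 4–7, Chen advances.
The agenda winner is Chen.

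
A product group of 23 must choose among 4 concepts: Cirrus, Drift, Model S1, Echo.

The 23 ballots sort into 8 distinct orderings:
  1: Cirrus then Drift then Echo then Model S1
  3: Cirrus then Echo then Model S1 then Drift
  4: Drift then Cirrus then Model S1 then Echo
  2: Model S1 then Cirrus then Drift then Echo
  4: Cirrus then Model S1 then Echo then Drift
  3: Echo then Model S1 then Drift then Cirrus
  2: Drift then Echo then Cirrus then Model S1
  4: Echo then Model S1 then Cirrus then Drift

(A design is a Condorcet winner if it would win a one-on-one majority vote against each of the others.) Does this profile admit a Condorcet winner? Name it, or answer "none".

Head-to-head results (23 engineers):
Cirrus vs Drift: Cirrus preferred on 1+3+2+4+4 = 14 ballots; Cirrus wins 14–9.
Cirrus vs Model S1: Cirrus is ranked higher on 1+3+4+4+2 = 14 ballots, Model S1 on 9. Cirrus wins 14–9.
Cirrus vs Echo: Cirrus is ranked higher on 1+3+4+2+4 = 14 ballots, Echo on 9. Cirrus wins 14–9.
Drift vs Model S1: 1+4+2 = 7 for Drift, 16 for Model S1 — Model S1 by 16–7.
Drift vs Echo: Drift is ranked higher on 1+4+2+2 = 9 ballots, Echo on 14. Echo wins 14–9.
Model S1 vs Echo: Model S1 preferred on 4+2+4 = 10 ballots; Echo wins 13–10.
Cirrus defeats every rival head-to-head and is the Condorcet winner.

Cirrus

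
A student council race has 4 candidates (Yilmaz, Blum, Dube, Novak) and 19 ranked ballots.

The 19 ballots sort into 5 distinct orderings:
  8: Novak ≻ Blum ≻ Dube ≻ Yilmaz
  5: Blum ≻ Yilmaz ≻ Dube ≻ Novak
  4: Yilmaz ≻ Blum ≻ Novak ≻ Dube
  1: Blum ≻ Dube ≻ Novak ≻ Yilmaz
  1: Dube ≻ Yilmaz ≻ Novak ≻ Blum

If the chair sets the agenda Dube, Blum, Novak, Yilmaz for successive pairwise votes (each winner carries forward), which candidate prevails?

Round 1: Dube vs Blum — 1–18, Blum advances.
Round 2: Blum vs Novak — 10–9, Blum advances.
Round 3: Blum vs Yilmaz — 14–5, Blum advances.
The agenda winner is Blum.

Blum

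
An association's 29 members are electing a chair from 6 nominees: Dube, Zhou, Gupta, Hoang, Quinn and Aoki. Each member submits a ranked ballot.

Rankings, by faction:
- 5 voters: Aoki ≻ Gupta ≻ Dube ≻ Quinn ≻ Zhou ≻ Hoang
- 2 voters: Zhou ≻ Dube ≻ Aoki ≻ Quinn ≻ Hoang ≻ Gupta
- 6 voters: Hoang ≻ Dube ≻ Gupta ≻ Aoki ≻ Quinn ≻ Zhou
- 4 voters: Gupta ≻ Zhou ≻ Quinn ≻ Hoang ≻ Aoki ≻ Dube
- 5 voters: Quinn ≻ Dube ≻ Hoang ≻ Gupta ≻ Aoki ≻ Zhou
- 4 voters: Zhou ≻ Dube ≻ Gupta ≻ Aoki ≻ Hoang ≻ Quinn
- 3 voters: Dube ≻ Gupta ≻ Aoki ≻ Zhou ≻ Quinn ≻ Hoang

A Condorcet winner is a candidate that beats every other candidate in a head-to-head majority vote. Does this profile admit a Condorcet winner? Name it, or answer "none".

Dube

Pairwise majorities:
Dube vs Zhou: Dube preferred on 5+6+5+3 = 19 ballots; Dube wins 19–10.
Dube vs Gupta: 2+6+5+4+3 = 20 for Dube, 9 for Gupta — Dube by 20–9.
Dube vs Hoang: Dube preferred on 5+2+5+4+3 = 19 ballots; Dube wins 19–10.
Dube vs Quinn: Dube preferred on 5+2+6+4+3 = 20 ballots; Dube wins 20–9.
Dube vs Aoki: Dube is ranked higher on 2+6+5+4+3 = 20 ballots, Aoki on 9. Dube wins 20–9.
Zhou vs Gupta: Zhou preferred on 2+4 = 6 ballots; Gupta wins 23–6.
Zhou vs Hoang: Zhou is ranked higher on 5+2+4+4+3 = 18 ballots, Hoang on 11. Zhou wins 18–11.
Zhou vs Quinn: 2+4+4+3 = 13 for Zhou, 16 for Quinn — Quinn by 16–13.
Zhou vs Aoki: Zhou is ranked higher on 2+4+4 = 10 ballots, Aoki on 19. Aoki wins 19–10.
Gupta vs Hoang: Gupta preferred on 5+4+4+3 = 16 ballots; Gupta wins 16–13.
Gupta vs Quinn: Gupta is ranked higher on 5+6+4+4+3 = 22 ballots, Quinn on 7. Gupta wins 22–7.
Gupta vs Aoki: 6+4+5+4+3 = 22 for Gupta, 7 for Aoki — Gupta by 22–7.
Hoang vs Quinn: 10 to 19, Quinn.
Hoang vs Aoki: Hoang preferred on 6+4+5 = 15 ballots; Hoang wins 15–14.
Quinn vs Aoki: Quinn is ranked higher on 4+5 = 9 ballots, Aoki on 20. Aoki wins 20–9.
Dube wins every pairwise contest, so Dube is the Condorcet winner.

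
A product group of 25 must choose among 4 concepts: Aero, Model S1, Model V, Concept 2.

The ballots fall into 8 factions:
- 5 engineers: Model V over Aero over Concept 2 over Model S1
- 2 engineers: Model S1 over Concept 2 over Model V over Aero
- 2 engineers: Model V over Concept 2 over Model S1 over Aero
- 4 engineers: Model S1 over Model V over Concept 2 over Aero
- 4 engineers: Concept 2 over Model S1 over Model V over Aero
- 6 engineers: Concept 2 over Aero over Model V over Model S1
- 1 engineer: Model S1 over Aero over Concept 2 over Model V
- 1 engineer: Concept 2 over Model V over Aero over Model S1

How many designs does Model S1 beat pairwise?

1

Model S1 against each rival (25 engineers):
Model S1 vs Aero: 13 to 12, Model S1.
Model S1 vs Model V: 2+4+4+1 = 11 for Model S1, 14 for Model V — Model V by 14–11.
Model S1 vs Concept 2: Model S1 is ranked higher on 2+4+1 = 7 ballots, Concept 2 on 18. Concept 2 wins 18–7.
Model S1 beats Aero; loses to Model V, Concept 2 — 1 pairwise win.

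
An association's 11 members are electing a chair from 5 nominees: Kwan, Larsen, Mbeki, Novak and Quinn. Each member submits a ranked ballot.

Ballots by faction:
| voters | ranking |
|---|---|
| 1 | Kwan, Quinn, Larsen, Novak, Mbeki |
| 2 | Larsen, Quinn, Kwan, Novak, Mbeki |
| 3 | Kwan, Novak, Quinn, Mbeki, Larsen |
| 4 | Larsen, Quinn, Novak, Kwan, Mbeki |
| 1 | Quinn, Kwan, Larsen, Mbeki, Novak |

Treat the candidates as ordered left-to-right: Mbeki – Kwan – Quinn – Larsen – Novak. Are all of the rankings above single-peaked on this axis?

Axis positions: Mbeki=1, Kwan=2, Quinn=3, Larsen=4, Novak=5.
Faction 1 (peak Kwan at position 2): ranking walks positions 2-3-4-5-1, expanding outward from the peak — single-peaked.
Faction 2 (peak Larsen at position 4): ranking walks positions 4-3-2-5-1, expanding outward from the peak — single-peaked.
Faction 3: ranking walks positions 2-5-3-1-4; Novak is ranked above Quinn even though Quinn lies between Novak and the peak Kwan on the axis — preferences dip and rise again. Not single-peaked.
Faction 4 (peak Larsen at position 4): ranking walks positions 4-3-5-2-1, expanding outward from the peak — single-peaked.
Faction 5 (peak Quinn at position 3): ranking walks positions 3-2-4-1-5, expanding outward from the peak — single-peaked.
Faction 3 violates single-peakedness, so the profile is not single-peaked on this axis.

no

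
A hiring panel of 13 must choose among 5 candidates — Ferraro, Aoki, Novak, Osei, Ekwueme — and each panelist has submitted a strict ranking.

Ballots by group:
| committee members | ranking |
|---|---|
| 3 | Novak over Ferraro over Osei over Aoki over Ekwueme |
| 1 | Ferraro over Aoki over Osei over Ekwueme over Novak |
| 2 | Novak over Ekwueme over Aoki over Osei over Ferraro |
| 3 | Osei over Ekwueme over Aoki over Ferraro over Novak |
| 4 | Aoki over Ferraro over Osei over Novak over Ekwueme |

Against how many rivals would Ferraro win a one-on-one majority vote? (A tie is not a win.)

Ferraro against each rival (13 committee members):
Ferraro–Aoki: Aoki 9–4.
Ferraro vs Novak: 8 to 5, Ferraro.
Ferraro vs Osei: Ferraro preferred on 3+1+4 = 8 ballots; Ferraro wins 8–5.
Ferraro vs Ekwueme: Ferraro preferred on 3+1+4 = 8 ballots; Ferraro wins 8–5.
Ferraro beats Novak, Osei, Ekwueme; loses to Aoki — 3 pairwise wins.

3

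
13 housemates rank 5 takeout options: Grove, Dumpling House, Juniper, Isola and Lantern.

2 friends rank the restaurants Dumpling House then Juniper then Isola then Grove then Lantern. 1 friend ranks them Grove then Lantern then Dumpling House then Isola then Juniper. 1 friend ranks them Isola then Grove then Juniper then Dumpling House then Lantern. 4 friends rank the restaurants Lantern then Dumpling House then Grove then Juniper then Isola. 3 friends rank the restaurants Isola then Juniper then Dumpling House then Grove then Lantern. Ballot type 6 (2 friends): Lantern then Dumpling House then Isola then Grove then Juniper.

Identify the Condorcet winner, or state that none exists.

none

Pairwise majorities:
Grove vs Dumpling House: 2 to 11, Dumpling House.
Grove vs Juniper: Grove, 8–5.
Grove vs Isola: Grove preferred on 1+4 = 5 ballots; Isola wins 8–5.
Grove vs Lantern: Grove, 7–6.
Dumpling House–Juniper: Dumpling House 9–4.
Dumpling House vs Isola: 9 to 4, Dumpling House.
Dumpling House–Lantern: Lantern 7–6.
Juniper vs Isola: Isola wins 7–6.
Juniper–Lantern: Lantern 7–6.
Isola vs Lantern: Isola is ranked higher on 2+1+3 = 6 ballots, Lantern on 7. Lantern wins 7–6.
Each restaurant drops at least one matchup (Grove loses to Dumpling House; Dumpling House loses to Lantern; Juniper loses to Grove; Isola loses to Dumpling House; Lantern loses to Grove); the cycle Grove beats Lantern beats Dumpling House beats Grove rules out a Condorcet winner.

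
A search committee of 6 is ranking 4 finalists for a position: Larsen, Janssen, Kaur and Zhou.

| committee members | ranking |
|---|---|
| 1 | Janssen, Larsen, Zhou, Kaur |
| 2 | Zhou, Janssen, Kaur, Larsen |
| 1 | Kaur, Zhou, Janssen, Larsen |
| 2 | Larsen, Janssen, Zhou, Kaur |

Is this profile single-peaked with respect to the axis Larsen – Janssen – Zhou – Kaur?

yes

Axis positions: Larsen=1, Janssen=2, Zhou=3, Kaur=4.
Cluster 1 (peak Janssen at position 2): ranking walks positions 2-1-3-4, expanding outward from the peak — single-peaked.
Cluster 2 (peak Zhou at position 3): ranking walks positions 3-2-4-1, expanding outward from the peak — single-peaked.
Cluster 3 (peak Kaur at position 4): ranking walks positions 4-3-2-1, expanding outward from the peak — single-peaked.
Cluster 4 (peak Larsen at position 1): ranking walks positions 1-2-3-4, expanding outward from the peak — single-peaked.
Every ranking is single-peaked on this axis.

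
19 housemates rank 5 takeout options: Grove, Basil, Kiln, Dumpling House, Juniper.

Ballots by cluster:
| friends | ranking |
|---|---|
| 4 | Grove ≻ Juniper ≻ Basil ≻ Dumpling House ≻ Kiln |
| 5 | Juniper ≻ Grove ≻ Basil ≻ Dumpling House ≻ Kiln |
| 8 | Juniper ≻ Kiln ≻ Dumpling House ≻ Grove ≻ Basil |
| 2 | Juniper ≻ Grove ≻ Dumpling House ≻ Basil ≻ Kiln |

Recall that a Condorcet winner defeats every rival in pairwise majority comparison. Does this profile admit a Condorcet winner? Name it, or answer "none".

Check each pair by majority over 19 ballots:
Grove vs Basil: 4+5+8+2 = 19 for Grove, 0 for Basil — Grove by 19–0.
Grove vs Kiln: 11 to 8, Grove.
Grove vs Dumpling House: 11 to 8, Grove.
Grove vs Juniper: 4 to 15, Juniper.
Basil vs Kiln: 11 to 8, Basil.
Basil–Dumpling House: Dumpling House 10–9.
Basil vs Juniper: Juniper wins 19–0.
Kiln vs Dumpling House: 8 for Kiln, 11 for Dumpling House — Dumpling House by 11–8.
Kiln vs Juniper: 0 to 19, Juniper.
Dumpling House vs Juniper: Dumpling House is ranked higher on 0 ballots, Juniper on 19. Juniper wins 19–0.
Juniper wins every pairwise contest, so Juniper is the Condorcet winner.

Juniper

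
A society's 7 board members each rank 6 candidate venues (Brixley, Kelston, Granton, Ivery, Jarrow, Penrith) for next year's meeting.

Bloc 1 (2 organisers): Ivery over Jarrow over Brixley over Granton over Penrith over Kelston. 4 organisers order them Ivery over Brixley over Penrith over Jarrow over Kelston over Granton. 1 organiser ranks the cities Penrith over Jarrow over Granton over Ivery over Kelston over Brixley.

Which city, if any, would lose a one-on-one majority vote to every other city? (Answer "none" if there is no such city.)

Granton

Pairwise majorities:
Brixley–Kelston: Brixley 6–1.
Brixley vs Granton: Brixley preferred on 2+4 = 6 ballots; Brixley wins 6–1.
Brixley vs Ivery: Brixley preferred on 0 ballots; Ivery wins 7–0.
Brixley vs Jarrow: Brixley, 4–3.
Brixley vs Penrith: Brixley wins 6–1.
Kelston vs Granton: Kelston wins 4–3.
Kelston vs Ivery: Ivery wins 7–0.
Kelston–Jarrow: Jarrow 7–0.
Kelston vs Penrith: Kelston preferred on 0 ballots; Penrith wins 7–0.
Granton vs Ivery: Granton preferred on 1 ballot; Ivery wins 6–1.
Granton vs Jarrow: Jarrow wins 7–0.
Granton vs Penrith: Penrith wins 5–2.
Ivery–Jarrow: Ivery 6–1.
Ivery vs Penrith: 2+4 = 6 for Ivery, 1 for Penrith — Ivery by 6–1.
Jarrow–Penrith: Penrith 5–2.
Granton is beaten in every head-to-head and is the Condorcet loser.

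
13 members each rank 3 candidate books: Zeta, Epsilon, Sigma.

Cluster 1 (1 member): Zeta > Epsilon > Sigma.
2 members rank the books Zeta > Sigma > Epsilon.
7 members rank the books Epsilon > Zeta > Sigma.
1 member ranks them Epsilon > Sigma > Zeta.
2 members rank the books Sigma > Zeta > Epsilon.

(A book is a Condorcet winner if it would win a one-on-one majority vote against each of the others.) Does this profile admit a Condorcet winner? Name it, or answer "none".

Pairwise majorities:
Zeta vs Epsilon: Epsilon, 8–5.
Zeta vs Sigma: Zeta wins 10–3.
Epsilon–Sigma: Epsilon 9–4.
Epsilon defeats every rival head-to-head and is the Condorcet winner.

Epsilon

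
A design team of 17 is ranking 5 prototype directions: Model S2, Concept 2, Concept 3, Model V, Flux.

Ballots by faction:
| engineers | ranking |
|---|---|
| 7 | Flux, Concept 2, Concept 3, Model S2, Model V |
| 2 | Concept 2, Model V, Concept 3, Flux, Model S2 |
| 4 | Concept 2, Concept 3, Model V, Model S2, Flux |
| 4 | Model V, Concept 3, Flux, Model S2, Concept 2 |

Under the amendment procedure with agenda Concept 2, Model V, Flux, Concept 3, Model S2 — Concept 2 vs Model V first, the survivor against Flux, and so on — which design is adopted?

Round 1: Concept 2 vs Model V — 13–4, Concept 2 advances.
Round 2: Concept 2 vs Flux — 6–11, Flux advances.
Round 3: Flux vs Concept 3 — 7–10, Concept 3 advances.
Round 4: Concept 3 vs Model S2 — 17–0, Concept 3 advances.
Concept 3 survives the agenda.

Concept 3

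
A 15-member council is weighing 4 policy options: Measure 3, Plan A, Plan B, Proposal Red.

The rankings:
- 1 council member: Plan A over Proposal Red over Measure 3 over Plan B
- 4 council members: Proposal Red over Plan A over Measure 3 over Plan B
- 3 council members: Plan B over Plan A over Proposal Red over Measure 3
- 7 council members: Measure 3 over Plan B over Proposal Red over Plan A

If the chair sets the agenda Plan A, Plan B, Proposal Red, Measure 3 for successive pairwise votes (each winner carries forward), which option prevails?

Round 1: Plan A vs Plan B — 5–10, Plan B advances.
Round 2: Plan B vs Proposal Red — 10–5, Plan B advances.
Round 3: Plan B vs Measure 3 — 3–12, Measure 3 advances.
Measure 3 survives the agenda.

Measure 3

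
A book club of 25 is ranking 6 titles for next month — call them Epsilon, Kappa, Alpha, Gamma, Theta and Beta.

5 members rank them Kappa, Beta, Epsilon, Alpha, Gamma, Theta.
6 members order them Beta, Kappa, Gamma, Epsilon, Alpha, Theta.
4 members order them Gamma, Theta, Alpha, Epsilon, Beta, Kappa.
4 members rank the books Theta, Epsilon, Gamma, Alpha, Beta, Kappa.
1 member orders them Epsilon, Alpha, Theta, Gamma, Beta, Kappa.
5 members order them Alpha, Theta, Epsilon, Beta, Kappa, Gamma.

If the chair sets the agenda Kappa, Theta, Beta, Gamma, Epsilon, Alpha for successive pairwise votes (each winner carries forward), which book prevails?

Round 1: Kappa vs Theta — 11–14, Theta advances.
Round 2: Theta vs Beta — 14–11, Theta advances.
Round 3: Theta vs Gamma — 10–15, Gamma advances.
Round 4: Gamma vs Epsilon — 10–15, Epsilon advances.
Round 5: Epsilon vs Alpha — 16–9, Epsilon advances.
Epsilon survives the agenda.

Epsilon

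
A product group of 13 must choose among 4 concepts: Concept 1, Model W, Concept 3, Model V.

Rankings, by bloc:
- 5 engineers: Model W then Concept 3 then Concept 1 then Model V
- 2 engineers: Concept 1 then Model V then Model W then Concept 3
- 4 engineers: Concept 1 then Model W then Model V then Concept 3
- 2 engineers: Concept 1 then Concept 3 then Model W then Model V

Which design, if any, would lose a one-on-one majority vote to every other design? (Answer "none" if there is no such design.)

Model V

Pairwise majorities:
Concept 1 vs Model W: 2+4+2 = 8 for Concept 1, 5 for Model W — Concept 1 by 8–5.
Concept 1 vs Concept 3: Concept 1 preferred on 2+4+2 = 8 ballots; Concept 1 wins 8–5.
Concept 1 vs Model V: Concept 1 wins 13–0.
Model W vs Concept 3: Model W wins 11–2.
Model W vs Model V: Model W, 11–2.
Concept 3 vs Model V: Concept 3 preferred on 5+2 = 7 ballots; Concept 3 wins 7–6.
Model V loses to every other design — it is the Condorcet loser.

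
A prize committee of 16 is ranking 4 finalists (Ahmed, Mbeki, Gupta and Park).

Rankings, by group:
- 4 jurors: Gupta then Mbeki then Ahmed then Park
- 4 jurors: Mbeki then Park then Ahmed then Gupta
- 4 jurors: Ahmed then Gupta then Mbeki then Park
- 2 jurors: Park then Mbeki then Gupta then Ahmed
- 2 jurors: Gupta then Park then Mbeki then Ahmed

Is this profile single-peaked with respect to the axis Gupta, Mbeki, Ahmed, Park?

Axis positions: Gupta=1, Mbeki=2, Ahmed=3, Park=4.
Group 1 (peak Gupta at position 1): ranking walks positions 1-2-3-4, expanding outward from the peak — single-peaked.
Group 2: ranking walks positions 2-4-3-1; Park is ranked above Ahmed even though Ahmed lies between Park and the peak Mbeki on the axis — preferences dip and rise again. Not single-peaked.
Group 3: ranking walks positions 3-1-2-4; Gupta is ranked above Mbeki even though Mbeki lies between Gupta and the peak Ahmed on the axis — preferences dip and rise again. Not single-peaked.
Group 4: ranking walks positions 4-2-1-3; Mbeki is ranked above Ahmed even though Ahmed lies between Mbeki and the peak Park on the axis — preferences dip and rise again. Not single-peaked.
Group 5: ranking walks positions 1-4-2-3; Park is ranked above Mbeki even though Mbeki lies between Park and the peak Gupta on the axis — preferences dip and rise again. Not single-peaked.
Group 2 violates single-peakedness, so the profile is not single-peaked on this axis.

no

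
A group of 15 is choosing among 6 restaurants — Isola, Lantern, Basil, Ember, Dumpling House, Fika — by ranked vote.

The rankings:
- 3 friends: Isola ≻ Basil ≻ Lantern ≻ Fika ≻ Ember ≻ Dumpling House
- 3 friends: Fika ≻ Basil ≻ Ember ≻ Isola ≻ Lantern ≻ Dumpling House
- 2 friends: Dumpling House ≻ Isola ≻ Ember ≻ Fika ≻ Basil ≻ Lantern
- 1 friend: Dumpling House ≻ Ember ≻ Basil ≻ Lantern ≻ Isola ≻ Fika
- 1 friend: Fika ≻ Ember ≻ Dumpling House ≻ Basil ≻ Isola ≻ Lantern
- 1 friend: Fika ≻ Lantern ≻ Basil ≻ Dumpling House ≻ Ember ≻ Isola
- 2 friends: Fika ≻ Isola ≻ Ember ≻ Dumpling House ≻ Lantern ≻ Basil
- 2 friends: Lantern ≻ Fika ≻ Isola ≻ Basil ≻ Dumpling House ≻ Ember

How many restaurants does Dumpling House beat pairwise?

0

Dumpling House against each rival (15 friends):
Dumpling House vs Isola: Isola, 10–5.
Dumpling House vs Lantern: Lantern, 9–6.
Dumpling House vs Basil: 6 to 9, Basil.
Dumpling House vs Ember: Ember, 9–6.
Dumpling House vs Fika: Fika, 12–3.
Dumpling House beats no one; loses to Isola, Lantern, Basil, Ember, Fika — 0 pairwise wins.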